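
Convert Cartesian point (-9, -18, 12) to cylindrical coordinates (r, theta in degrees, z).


r = sqrt((-9)^2 + (-18)^2) = 20.1246
theta = atan2(-18, -9) = 243.4349 deg
z = 12

r = 20.1246, theta = 243.4349 deg, z = 12


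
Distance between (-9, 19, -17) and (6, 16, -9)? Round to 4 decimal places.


d = sqrt((6--9)^2 + (16-19)^2 + (-9--17)^2) = 17.2627

17.2627


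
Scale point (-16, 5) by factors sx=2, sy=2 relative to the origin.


Scaling: (x*sx, y*sy) = (-16*2, 5*2) = (-32, 10)

(-32, 10)


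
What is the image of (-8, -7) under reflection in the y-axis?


Reflection across y-axis: (x, y) -> (-x, y)
(-8, -7) -> (8, -7)

(8, -7)


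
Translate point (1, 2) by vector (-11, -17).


Translation: (x+dx, y+dy) = (1+-11, 2+-17) = (-10, -15)

(-10, -15)


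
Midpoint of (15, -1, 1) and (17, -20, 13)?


Midpoint = ((15+17)/2, (-1+-20)/2, (1+13)/2) = (16, -10.5, 7)

(16, -10.5, 7)


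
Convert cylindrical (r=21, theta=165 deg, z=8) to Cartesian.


x = 21 * cos(165) = -20.2844
y = 21 * sin(165) = 5.4352
z = 8

(-20.2844, 5.4352, 8)


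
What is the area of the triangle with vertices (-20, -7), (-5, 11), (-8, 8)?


Area = |x1(y2-y3) + x2(y3-y1) + x3(y1-y2)| / 2
= |-20*(11-8) + -5*(8--7) + -8*(-7-11)| / 2
= 4.5

4.5


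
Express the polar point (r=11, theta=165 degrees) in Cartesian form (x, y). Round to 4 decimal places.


x = 11 * cos(165) = -10.6252
y = 11 * sin(165) = 2.847

(-10.6252, 2.847)


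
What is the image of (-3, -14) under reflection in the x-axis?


Reflection across x-axis: (x, y) -> (x, -y)
(-3, -14) -> (-3, 14)

(-3, 14)


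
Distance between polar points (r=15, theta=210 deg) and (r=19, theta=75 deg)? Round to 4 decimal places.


d = sqrt(r1^2 + r2^2 - 2*r1*r2*cos(t2-t1))
d = sqrt(15^2 + 19^2 - 2*15*19*cos(75-210)) = 31.4492

31.4492


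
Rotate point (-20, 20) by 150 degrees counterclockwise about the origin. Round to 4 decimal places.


x' = -20*cos(150) - 20*sin(150) = 7.3205
y' = -20*sin(150) + 20*cos(150) = -27.3205

(7.3205, -27.3205)


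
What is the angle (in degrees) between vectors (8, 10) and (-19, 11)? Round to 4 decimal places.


dot = 8*-19 + 10*11 = -42
|u| = 12.8062, |v| = 21.9545
cos(angle) = -0.1494
angle = 98.5912 degrees

98.5912 degrees


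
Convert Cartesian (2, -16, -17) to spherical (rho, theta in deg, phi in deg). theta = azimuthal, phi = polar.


rho = sqrt(2^2 + (-16)^2 + (-17)^2) = 23.4307
theta = atan2(-16, 2) = 277.125 deg
phi = acos(-17/23.4307) = 136.514 deg

rho = 23.4307, theta = 277.125 deg, phi = 136.514 deg


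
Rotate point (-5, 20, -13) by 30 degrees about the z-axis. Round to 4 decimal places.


x' = -5*cos(30) - 20*sin(30) = -14.3301
y' = -5*sin(30) + 20*cos(30) = 14.8205
z' = -13

(-14.3301, 14.8205, -13)


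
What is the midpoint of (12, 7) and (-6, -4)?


Midpoint = ((12+-6)/2, (7+-4)/2) = (3, 1.5)

(3, 1.5)


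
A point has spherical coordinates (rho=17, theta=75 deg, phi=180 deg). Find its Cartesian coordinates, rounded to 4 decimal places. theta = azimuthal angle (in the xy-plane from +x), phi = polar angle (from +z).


x = 17 * sin(180) * cos(75) = 0
y = 17 * sin(180) * sin(75) = 0
z = 17 * cos(180) = -17

(0, 0, -17)


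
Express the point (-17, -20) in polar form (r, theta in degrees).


r = sqrt((-17)^2 + (-20)^2) = 26.2488
theta = atan2(-20, -17) = 229.6355 degrees

r = 26.2488, theta = 229.6355 degrees


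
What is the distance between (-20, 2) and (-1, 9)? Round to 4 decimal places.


d = sqrt((-1--20)^2 + (9-2)^2) = 20.2485

20.2485


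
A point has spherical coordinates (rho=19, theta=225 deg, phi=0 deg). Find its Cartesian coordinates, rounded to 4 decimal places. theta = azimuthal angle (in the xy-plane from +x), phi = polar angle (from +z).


x = 19 * sin(0) * cos(225) = 0
y = 19 * sin(0) * sin(225) = 0
z = 19 * cos(0) = 19

(0, 0, 19)


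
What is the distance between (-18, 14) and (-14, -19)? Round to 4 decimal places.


d = sqrt((-14--18)^2 + (-19-14)^2) = 33.2415

33.2415


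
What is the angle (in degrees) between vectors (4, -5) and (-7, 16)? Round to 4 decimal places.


dot = 4*-7 + -5*16 = -108
|u| = 6.4031, |v| = 17.4642
cos(angle) = -0.9658
angle = 164.9696 degrees

164.9696 degrees


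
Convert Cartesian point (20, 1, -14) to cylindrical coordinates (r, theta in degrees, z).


r = sqrt(20^2 + 1^2) = 20.025
theta = atan2(1, 20) = 2.8624 deg
z = -14

r = 20.025, theta = 2.8624 deg, z = -14


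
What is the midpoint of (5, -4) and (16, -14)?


Midpoint = ((5+16)/2, (-4+-14)/2) = (10.5, -9)

(10.5, -9)


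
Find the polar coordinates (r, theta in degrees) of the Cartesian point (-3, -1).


r = sqrt((-3)^2 + (-1)^2) = 3.1623
theta = atan2(-1, -3) = 198.4349 degrees

r = 3.1623, theta = 198.4349 degrees


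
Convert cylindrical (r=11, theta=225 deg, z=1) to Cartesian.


x = 11 * cos(225) = -7.7782
y = 11 * sin(225) = -7.7782
z = 1

(-7.7782, -7.7782, 1)


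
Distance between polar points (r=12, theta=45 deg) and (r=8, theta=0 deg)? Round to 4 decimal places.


d = sqrt(r1^2 + r2^2 - 2*r1*r2*cos(t2-t1))
d = sqrt(12^2 + 8^2 - 2*12*8*cos(0-45)) = 8.4991

8.4991


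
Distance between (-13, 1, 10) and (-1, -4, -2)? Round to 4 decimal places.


d = sqrt((-1--13)^2 + (-4-1)^2 + (-2-10)^2) = 17.6918

17.6918


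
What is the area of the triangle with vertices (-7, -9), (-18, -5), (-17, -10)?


Area = |x1(y2-y3) + x2(y3-y1) + x3(y1-y2)| / 2
= |-7*(-5--10) + -18*(-10--9) + -17*(-9--5)| / 2
= 25.5

25.5


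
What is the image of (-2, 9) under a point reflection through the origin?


Reflection through origin: (x, y) -> (-x, -y)
(-2, 9) -> (2, -9)

(2, -9)


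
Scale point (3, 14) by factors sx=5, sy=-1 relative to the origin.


Scaling: (x*sx, y*sy) = (3*5, 14*-1) = (15, -14)

(15, -14)


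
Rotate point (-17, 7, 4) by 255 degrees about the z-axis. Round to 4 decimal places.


x' = -17*cos(255) - 7*sin(255) = 11.1614
y' = -17*sin(255) + 7*cos(255) = 14.609
z' = 4

(11.1614, 14.609, 4)


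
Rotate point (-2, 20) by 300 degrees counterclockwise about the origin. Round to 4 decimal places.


x' = -2*cos(300) - 20*sin(300) = 16.3205
y' = -2*sin(300) + 20*cos(300) = 11.7321

(16.3205, 11.7321)


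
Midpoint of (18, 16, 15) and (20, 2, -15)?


Midpoint = ((18+20)/2, (16+2)/2, (15+-15)/2) = (19, 9, 0)

(19, 9, 0)


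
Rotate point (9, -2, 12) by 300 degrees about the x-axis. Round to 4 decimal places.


x' = 9
y' = -2*cos(300) - 12*sin(300) = 9.3923
z' = -2*sin(300) + 12*cos(300) = 7.7321

(9, 9.3923, 7.7321)


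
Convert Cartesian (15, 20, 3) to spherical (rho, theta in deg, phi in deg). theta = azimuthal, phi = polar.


rho = sqrt(15^2 + 20^2 + 3^2) = 25.1794
theta = atan2(20, 15) = 53.1301 deg
phi = acos(3/25.1794) = 83.1572 deg

rho = 25.1794, theta = 53.1301 deg, phi = 83.1572 deg


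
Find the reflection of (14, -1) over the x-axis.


Reflection across x-axis: (x, y) -> (x, -y)
(14, -1) -> (14, 1)

(14, 1)


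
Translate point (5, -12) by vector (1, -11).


Translation: (x+dx, y+dy) = (5+1, -12+-11) = (6, -23)

(6, -23)


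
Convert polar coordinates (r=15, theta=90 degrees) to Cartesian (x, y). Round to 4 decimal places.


x = 15 * cos(90) = 0
y = 15 * sin(90) = 15

(0, 15)


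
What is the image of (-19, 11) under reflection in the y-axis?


Reflection across y-axis: (x, y) -> (-x, y)
(-19, 11) -> (19, 11)

(19, 11)


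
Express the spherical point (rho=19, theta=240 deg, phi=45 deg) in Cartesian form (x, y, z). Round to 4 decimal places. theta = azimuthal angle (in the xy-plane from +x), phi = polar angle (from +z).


x = 19 * sin(45) * cos(240) = -6.7175
y = 19 * sin(45) * sin(240) = -11.6351
z = 19 * cos(45) = 13.435

(-6.7175, -11.6351, 13.435)


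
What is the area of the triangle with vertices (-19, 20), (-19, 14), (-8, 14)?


Area = |x1(y2-y3) + x2(y3-y1) + x3(y1-y2)| / 2
= |-19*(14-14) + -19*(14-20) + -8*(20-14)| / 2
= 33

33


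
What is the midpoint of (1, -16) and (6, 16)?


Midpoint = ((1+6)/2, (-16+16)/2) = (3.5, 0)

(3.5, 0)


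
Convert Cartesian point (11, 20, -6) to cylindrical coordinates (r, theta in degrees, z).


r = sqrt(11^2 + 20^2) = 22.8254
theta = atan2(20, 11) = 61.1892 deg
z = -6

r = 22.8254, theta = 61.1892 deg, z = -6


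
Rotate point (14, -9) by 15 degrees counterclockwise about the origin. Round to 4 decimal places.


x' = 14*cos(15) - -9*sin(15) = 15.8523
y' = 14*sin(15) + -9*cos(15) = -5.0699

(15.8523, -5.0699)


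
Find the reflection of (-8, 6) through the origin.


Reflection through origin: (x, y) -> (-x, -y)
(-8, 6) -> (8, -6)

(8, -6)


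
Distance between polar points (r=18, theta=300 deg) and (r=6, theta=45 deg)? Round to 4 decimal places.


d = sqrt(r1^2 + r2^2 - 2*r1*r2*cos(t2-t1))
d = sqrt(18^2 + 6^2 - 2*18*6*cos(45-300)) = 20.3937

20.3937


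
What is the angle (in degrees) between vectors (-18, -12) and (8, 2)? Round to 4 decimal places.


dot = -18*8 + -12*2 = -168
|u| = 21.6333, |v| = 8.2462
cos(angle) = -0.9417
angle = 160.3462 degrees

160.3462 degrees


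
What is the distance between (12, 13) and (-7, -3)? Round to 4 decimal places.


d = sqrt((-7-12)^2 + (-3-13)^2) = 24.8395

24.8395


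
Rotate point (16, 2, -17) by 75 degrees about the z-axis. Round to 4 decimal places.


x' = 16*cos(75) - 2*sin(75) = 2.2093
y' = 16*sin(75) + 2*cos(75) = 15.9725
z' = -17

(2.2093, 15.9725, -17)


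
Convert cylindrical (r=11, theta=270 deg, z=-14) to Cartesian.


x = 11 * cos(270) = 0
y = 11 * sin(270) = -11
z = -14

(0, -11, -14)


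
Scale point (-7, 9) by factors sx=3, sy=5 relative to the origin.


Scaling: (x*sx, y*sy) = (-7*3, 9*5) = (-21, 45)

(-21, 45)


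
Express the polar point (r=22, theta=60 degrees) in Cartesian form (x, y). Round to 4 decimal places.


x = 22 * cos(60) = 11
y = 22 * sin(60) = 19.0526

(11, 19.0526)


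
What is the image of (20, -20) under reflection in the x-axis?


Reflection across x-axis: (x, y) -> (x, -y)
(20, -20) -> (20, 20)

(20, 20)


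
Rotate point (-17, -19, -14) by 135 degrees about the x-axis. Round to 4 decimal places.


x' = -17
y' = -19*cos(135) - -14*sin(135) = 23.3345
z' = -19*sin(135) + -14*cos(135) = -3.5355

(-17, 23.3345, -3.5355)


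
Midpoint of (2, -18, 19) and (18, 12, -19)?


Midpoint = ((2+18)/2, (-18+12)/2, (19+-19)/2) = (10, -3, 0)

(10, -3, 0)


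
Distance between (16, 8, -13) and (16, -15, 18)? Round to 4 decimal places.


d = sqrt((16-16)^2 + (-15-8)^2 + (18--13)^2) = 38.6005

38.6005


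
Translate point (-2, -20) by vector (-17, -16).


Translation: (x+dx, y+dy) = (-2+-17, -20+-16) = (-19, -36)

(-19, -36)


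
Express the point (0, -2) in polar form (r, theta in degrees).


r = sqrt(0^2 + (-2)^2) = 2
theta = atan2(-2, 0) = 270 degrees

r = 2, theta = 270 degrees


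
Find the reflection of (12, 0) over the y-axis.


Reflection across y-axis: (x, y) -> (-x, y)
(12, 0) -> (-12, 0)

(-12, 0)


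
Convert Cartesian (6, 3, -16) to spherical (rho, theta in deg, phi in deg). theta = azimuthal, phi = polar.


rho = sqrt(6^2 + 3^2 + (-16)^2) = 17.3494
theta = atan2(3, 6) = 26.5651 deg
phi = acos(-16/17.3494) = 157.2535 deg

rho = 17.3494, theta = 26.5651 deg, phi = 157.2535 deg


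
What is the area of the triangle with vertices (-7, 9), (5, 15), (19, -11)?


Area = |x1(y2-y3) + x2(y3-y1) + x3(y1-y2)| / 2
= |-7*(15--11) + 5*(-11-9) + 19*(9-15)| / 2
= 198

198


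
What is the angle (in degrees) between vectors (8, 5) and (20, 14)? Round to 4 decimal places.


dot = 8*20 + 5*14 = 230
|u| = 9.434, |v| = 24.4131
cos(angle) = 0.9986
angle = 2.9866 degrees

2.9866 degrees


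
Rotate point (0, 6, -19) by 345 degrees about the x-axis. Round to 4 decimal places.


x' = 0
y' = 6*cos(345) - -19*sin(345) = 0.878
z' = 6*sin(345) + -19*cos(345) = -19.9055

(0, 0.878, -19.9055)


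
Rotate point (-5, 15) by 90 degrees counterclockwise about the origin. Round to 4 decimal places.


x' = -5*cos(90) - 15*sin(90) = -15
y' = -5*sin(90) + 15*cos(90) = -5

(-15, -5)


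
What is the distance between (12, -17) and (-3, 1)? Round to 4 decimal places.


d = sqrt((-3-12)^2 + (1--17)^2) = 23.4307

23.4307


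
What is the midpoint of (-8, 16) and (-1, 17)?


Midpoint = ((-8+-1)/2, (16+17)/2) = (-4.5, 16.5)

(-4.5, 16.5)


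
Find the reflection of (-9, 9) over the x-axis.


Reflection across x-axis: (x, y) -> (x, -y)
(-9, 9) -> (-9, -9)

(-9, -9)


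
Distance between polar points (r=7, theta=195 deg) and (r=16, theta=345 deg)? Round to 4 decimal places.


d = sqrt(r1^2 + r2^2 - 2*r1*r2*cos(t2-t1))
d = sqrt(7^2 + 16^2 - 2*7*16*cos(345-195)) = 22.3381

22.3381


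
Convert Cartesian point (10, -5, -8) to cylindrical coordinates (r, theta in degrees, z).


r = sqrt(10^2 + (-5)^2) = 11.1803
theta = atan2(-5, 10) = 333.4349 deg
z = -8

r = 11.1803, theta = 333.4349 deg, z = -8


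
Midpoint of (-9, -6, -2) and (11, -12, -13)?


Midpoint = ((-9+11)/2, (-6+-12)/2, (-2+-13)/2) = (1, -9, -7.5)

(1, -9, -7.5)


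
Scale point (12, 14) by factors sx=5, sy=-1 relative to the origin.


Scaling: (x*sx, y*sy) = (12*5, 14*-1) = (60, -14)

(60, -14)


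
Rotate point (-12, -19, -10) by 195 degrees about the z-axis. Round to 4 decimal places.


x' = -12*cos(195) - -19*sin(195) = 6.6735
y' = -12*sin(195) + -19*cos(195) = 21.4584
z' = -10

(6.6735, 21.4584, -10)


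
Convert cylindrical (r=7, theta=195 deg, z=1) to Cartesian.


x = 7 * cos(195) = -6.7615
y = 7 * sin(195) = -1.8117
z = 1

(-6.7615, -1.8117, 1)


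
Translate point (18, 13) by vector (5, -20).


Translation: (x+dx, y+dy) = (18+5, 13+-20) = (23, -7)

(23, -7)


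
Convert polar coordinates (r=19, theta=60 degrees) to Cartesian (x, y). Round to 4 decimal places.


x = 19 * cos(60) = 9.5
y = 19 * sin(60) = 16.4545

(9.5, 16.4545)


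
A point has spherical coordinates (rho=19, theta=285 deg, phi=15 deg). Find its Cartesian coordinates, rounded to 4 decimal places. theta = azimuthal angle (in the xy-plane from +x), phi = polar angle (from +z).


x = 19 * sin(15) * cos(285) = 1.2728
y = 19 * sin(15) * sin(285) = -4.75
z = 19 * cos(15) = 18.3526

(1.2728, -4.75, 18.3526)


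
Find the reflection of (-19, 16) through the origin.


Reflection through origin: (x, y) -> (-x, -y)
(-19, 16) -> (19, -16)

(19, -16)


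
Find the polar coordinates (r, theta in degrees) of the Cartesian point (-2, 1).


r = sqrt((-2)^2 + 1^2) = 2.2361
theta = atan2(1, -2) = 153.4349 degrees

r = 2.2361, theta = 153.4349 degrees


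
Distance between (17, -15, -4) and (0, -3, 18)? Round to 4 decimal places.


d = sqrt((0-17)^2 + (-3--15)^2 + (18--4)^2) = 30.282

30.282


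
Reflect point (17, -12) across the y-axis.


Reflection across y-axis: (x, y) -> (-x, y)
(17, -12) -> (-17, -12)

(-17, -12)


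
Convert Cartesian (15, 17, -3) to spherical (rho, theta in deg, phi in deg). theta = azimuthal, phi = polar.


rho = sqrt(15^2 + 17^2 + (-3)^2) = 22.8692
theta = atan2(17, 15) = 48.5763 deg
phi = acos(-3/22.8692) = 97.5378 deg

rho = 22.8692, theta = 48.5763 deg, phi = 97.5378 deg


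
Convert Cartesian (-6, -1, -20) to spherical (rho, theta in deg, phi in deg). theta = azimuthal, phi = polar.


rho = sqrt((-6)^2 + (-1)^2 + (-20)^2) = 20.9045
theta = atan2(-1, -6) = 189.4623 deg
phi = acos(-20/20.9045) = 163.0835 deg

rho = 20.9045, theta = 189.4623 deg, phi = 163.0835 deg


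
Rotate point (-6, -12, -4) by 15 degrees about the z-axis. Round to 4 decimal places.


x' = -6*cos(15) - -12*sin(15) = -2.6897
y' = -6*sin(15) + -12*cos(15) = -13.144
z' = -4

(-2.6897, -13.144, -4)


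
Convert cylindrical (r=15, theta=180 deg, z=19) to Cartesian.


x = 15 * cos(180) = -15
y = 15 * sin(180) = 0
z = 19

(-15, 0, 19)


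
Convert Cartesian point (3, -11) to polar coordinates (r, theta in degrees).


r = sqrt(3^2 + (-11)^2) = 11.4018
theta = atan2(-11, 3) = 285.2551 degrees

r = 11.4018, theta = 285.2551 degrees


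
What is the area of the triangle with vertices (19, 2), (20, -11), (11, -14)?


Area = |x1(y2-y3) + x2(y3-y1) + x3(y1-y2)| / 2
= |19*(-11--14) + 20*(-14-2) + 11*(2--11)| / 2
= 60

60


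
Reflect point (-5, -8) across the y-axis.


Reflection across y-axis: (x, y) -> (-x, y)
(-5, -8) -> (5, -8)

(5, -8)


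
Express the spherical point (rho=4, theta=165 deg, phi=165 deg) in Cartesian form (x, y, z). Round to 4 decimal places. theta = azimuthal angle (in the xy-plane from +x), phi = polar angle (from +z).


x = 4 * sin(165) * cos(165) = -1
y = 4 * sin(165) * sin(165) = 0.2679
z = 4 * cos(165) = -3.8637

(-1, 0.2679, -3.8637)


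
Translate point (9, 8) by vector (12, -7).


Translation: (x+dx, y+dy) = (9+12, 8+-7) = (21, 1)

(21, 1)


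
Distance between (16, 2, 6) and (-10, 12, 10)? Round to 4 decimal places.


d = sqrt((-10-16)^2 + (12-2)^2 + (10-6)^2) = 28.1425

28.1425


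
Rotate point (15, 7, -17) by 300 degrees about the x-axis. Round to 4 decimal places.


x' = 15
y' = 7*cos(300) - -17*sin(300) = -11.2224
z' = 7*sin(300) + -17*cos(300) = -14.5622

(15, -11.2224, -14.5622)


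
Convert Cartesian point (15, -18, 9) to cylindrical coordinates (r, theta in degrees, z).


r = sqrt(15^2 + (-18)^2) = 23.4307
theta = atan2(-18, 15) = 309.8056 deg
z = 9

r = 23.4307, theta = 309.8056 deg, z = 9


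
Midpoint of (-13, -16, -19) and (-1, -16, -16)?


Midpoint = ((-13+-1)/2, (-16+-16)/2, (-19+-16)/2) = (-7, -16, -17.5)

(-7, -16, -17.5)


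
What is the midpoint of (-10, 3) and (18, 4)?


Midpoint = ((-10+18)/2, (3+4)/2) = (4, 3.5)

(4, 3.5)


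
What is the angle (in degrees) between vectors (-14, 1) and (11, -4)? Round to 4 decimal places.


dot = -14*11 + 1*-4 = -158
|u| = 14.0357, |v| = 11.7047
cos(angle) = -0.9618
angle = 164.1025 degrees

164.1025 degrees


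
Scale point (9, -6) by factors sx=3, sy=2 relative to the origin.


Scaling: (x*sx, y*sy) = (9*3, -6*2) = (27, -12)

(27, -12)


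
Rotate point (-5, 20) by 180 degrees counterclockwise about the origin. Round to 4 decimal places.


x' = -5*cos(180) - 20*sin(180) = 5
y' = -5*sin(180) + 20*cos(180) = -20

(5, -20)


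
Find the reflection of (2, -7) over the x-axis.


Reflection across x-axis: (x, y) -> (x, -y)
(2, -7) -> (2, 7)

(2, 7)


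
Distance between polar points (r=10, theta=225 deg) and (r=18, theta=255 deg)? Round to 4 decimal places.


d = sqrt(r1^2 + r2^2 - 2*r1*r2*cos(t2-t1))
d = sqrt(10^2 + 18^2 - 2*10*18*cos(255-225)) = 10.5939

10.5939


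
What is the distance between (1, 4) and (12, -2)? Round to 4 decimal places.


d = sqrt((12-1)^2 + (-2-4)^2) = 12.53

12.53


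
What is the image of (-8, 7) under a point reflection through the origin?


Reflection through origin: (x, y) -> (-x, -y)
(-8, 7) -> (8, -7)

(8, -7)


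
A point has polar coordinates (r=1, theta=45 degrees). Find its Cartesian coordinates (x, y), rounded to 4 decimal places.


x = 1 * cos(45) = 0.7071
y = 1 * sin(45) = 0.7071

(0.7071, 0.7071)


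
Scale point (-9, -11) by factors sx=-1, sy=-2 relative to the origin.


Scaling: (x*sx, y*sy) = (-9*-1, -11*-2) = (9, 22)

(9, 22)


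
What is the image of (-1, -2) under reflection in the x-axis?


Reflection across x-axis: (x, y) -> (x, -y)
(-1, -2) -> (-1, 2)

(-1, 2)


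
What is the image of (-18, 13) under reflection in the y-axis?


Reflection across y-axis: (x, y) -> (-x, y)
(-18, 13) -> (18, 13)

(18, 13)


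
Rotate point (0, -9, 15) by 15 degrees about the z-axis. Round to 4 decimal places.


x' = 0*cos(15) - -9*sin(15) = 2.3294
y' = 0*sin(15) + -9*cos(15) = -8.6933
z' = 15

(2.3294, -8.6933, 15)


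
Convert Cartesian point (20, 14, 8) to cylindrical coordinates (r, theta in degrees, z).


r = sqrt(20^2 + 14^2) = 24.4131
theta = atan2(14, 20) = 34.992 deg
z = 8

r = 24.4131, theta = 34.992 deg, z = 8


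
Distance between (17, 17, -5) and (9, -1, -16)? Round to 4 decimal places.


d = sqrt((9-17)^2 + (-1-17)^2 + (-16--5)^2) = 22.561

22.561


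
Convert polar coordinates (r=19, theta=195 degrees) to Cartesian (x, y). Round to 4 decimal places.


x = 19 * cos(195) = -18.3526
y = 19 * sin(195) = -4.9176

(-18.3526, -4.9176)


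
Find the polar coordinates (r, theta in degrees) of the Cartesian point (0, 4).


r = sqrt(0^2 + 4^2) = 4
theta = atan2(4, 0) = 90 degrees

r = 4, theta = 90 degrees


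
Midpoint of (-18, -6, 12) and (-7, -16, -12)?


Midpoint = ((-18+-7)/2, (-6+-16)/2, (12+-12)/2) = (-12.5, -11, 0)

(-12.5, -11, 0)


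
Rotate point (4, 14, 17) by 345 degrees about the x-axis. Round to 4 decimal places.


x' = 4
y' = 14*cos(345) - 17*sin(345) = 17.9229
z' = 14*sin(345) + 17*cos(345) = 12.7973

(4, 17.9229, 12.7973)


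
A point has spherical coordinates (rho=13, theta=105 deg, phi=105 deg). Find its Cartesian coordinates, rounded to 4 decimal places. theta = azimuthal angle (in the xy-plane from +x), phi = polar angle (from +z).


x = 13 * sin(105) * cos(105) = -3.25
y = 13 * sin(105) * sin(105) = 12.1292
z = 13 * cos(105) = -3.3646

(-3.25, 12.1292, -3.3646)


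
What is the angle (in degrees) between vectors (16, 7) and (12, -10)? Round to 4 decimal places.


dot = 16*12 + 7*-10 = 122
|u| = 17.4642, |v| = 15.6205
cos(angle) = 0.4472
angle = 63.4349 degrees

63.4349 degrees


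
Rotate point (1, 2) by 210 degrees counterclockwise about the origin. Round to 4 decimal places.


x' = 1*cos(210) - 2*sin(210) = 0.134
y' = 1*sin(210) + 2*cos(210) = -2.2321

(0.134, -2.2321)


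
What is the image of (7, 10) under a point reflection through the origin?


Reflection through origin: (x, y) -> (-x, -y)
(7, 10) -> (-7, -10)

(-7, -10)


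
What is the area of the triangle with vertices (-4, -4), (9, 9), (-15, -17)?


Area = |x1(y2-y3) + x2(y3-y1) + x3(y1-y2)| / 2
= |-4*(9--17) + 9*(-17--4) + -15*(-4-9)| / 2
= 13

13


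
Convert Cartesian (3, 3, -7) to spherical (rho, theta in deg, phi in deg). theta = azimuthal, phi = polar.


rho = sqrt(3^2 + 3^2 + (-7)^2) = 8.1854
theta = atan2(3, 3) = 45 deg
phi = acos(-7/8.1854) = 148.7803 deg

rho = 8.1854, theta = 45 deg, phi = 148.7803 deg


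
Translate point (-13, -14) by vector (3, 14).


Translation: (x+dx, y+dy) = (-13+3, -14+14) = (-10, 0)

(-10, 0)


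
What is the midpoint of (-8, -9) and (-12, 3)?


Midpoint = ((-8+-12)/2, (-9+3)/2) = (-10, -3)

(-10, -3)


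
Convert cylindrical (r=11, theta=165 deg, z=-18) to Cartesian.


x = 11 * cos(165) = -10.6252
y = 11 * sin(165) = 2.847
z = -18

(-10.6252, 2.847, -18)


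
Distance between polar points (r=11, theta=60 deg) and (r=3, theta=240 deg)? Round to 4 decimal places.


d = sqrt(r1^2 + r2^2 - 2*r1*r2*cos(t2-t1))
d = sqrt(11^2 + 3^2 - 2*11*3*cos(240-60)) = 14

14


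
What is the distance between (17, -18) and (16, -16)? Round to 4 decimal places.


d = sqrt((16-17)^2 + (-16--18)^2) = 2.2361

2.2361


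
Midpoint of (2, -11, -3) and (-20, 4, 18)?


Midpoint = ((2+-20)/2, (-11+4)/2, (-3+18)/2) = (-9, -3.5, 7.5)

(-9, -3.5, 7.5)


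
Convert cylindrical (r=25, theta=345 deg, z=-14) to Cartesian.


x = 25 * cos(345) = 24.1481
y = 25 * sin(345) = -6.4705
z = -14

(24.1481, -6.4705, -14)


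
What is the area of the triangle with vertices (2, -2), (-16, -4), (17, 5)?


Area = |x1(y2-y3) + x2(y3-y1) + x3(y1-y2)| / 2
= |2*(-4-5) + -16*(5--2) + 17*(-2--4)| / 2
= 48

48


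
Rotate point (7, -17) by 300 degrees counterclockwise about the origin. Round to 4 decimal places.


x' = 7*cos(300) - -17*sin(300) = -11.2224
y' = 7*sin(300) + -17*cos(300) = -14.5622

(-11.2224, -14.5622)


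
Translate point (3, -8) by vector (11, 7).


Translation: (x+dx, y+dy) = (3+11, -8+7) = (14, -1)

(14, -1)


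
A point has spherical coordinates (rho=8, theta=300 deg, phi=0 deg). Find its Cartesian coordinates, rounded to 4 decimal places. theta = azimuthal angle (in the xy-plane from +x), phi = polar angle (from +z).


x = 8 * sin(0) * cos(300) = 0
y = 8 * sin(0) * sin(300) = 0
z = 8 * cos(0) = 8

(0, 0, 8)


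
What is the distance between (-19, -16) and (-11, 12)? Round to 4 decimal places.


d = sqrt((-11--19)^2 + (12--16)^2) = 29.1204

29.1204


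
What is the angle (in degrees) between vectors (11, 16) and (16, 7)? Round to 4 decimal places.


dot = 11*16 + 16*7 = 288
|u| = 19.4165, |v| = 17.4642
cos(angle) = 0.8493
angle = 31.8621 degrees

31.8621 degrees


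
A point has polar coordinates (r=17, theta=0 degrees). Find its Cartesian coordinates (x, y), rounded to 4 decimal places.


x = 17 * cos(0) = 17
y = 17 * sin(0) = 0

(17, 0)


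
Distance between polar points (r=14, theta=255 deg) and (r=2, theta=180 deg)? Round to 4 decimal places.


d = sqrt(r1^2 + r2^2 - 2*r1*r2*cos(t2-t1))
d = sqrt(14^2 + 2^2 - 2*14*2*cos(180-255)) = 13.6201

13.6201


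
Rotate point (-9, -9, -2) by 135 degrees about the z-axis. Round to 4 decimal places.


x' = -9*cos(135) - -9*sin(135) = 12.7279
y' = -9*sin(135) + -9*cos(135) = 0
z' = -2

(12.7279, 0, -2)


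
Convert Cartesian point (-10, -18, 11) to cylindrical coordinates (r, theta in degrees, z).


r = sqrt((-10)^2 + (-18)^2) = 20.5913
theta = atan2(-18, -10) = 240.9454 deg
z = 11

r = 20.5913, theta = 240.9454 deg, z = 11


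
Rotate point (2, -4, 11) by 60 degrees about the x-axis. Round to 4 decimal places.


x' = 2
y' = -4*cos(60) - 11*sin(60) = -11.5263
z' = -4*sin(60) + 11*cos(60) = 2.0359

(2, -11.5263, 2.0359)


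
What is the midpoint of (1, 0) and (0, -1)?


Midpoint = ((1+0)/2, (0+-1)/2) = (0.5, -0.5)

(0.5, -0.5)


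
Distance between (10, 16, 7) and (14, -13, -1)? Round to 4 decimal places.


d = sqrt((14-10)^2 + (-13-16)^2 + (-1-7)^2) = 30.348

30.348


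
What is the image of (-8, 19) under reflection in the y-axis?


Reflection across y-axis: (x, y) -> (-x, y)
(-8, 19) -> (8, 19)

(8, 19)


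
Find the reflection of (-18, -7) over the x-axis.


Reflection across x-axis: (x, y) -> (x, -y)
(-18, -7) -> (-18, 7)

(-18, 7)


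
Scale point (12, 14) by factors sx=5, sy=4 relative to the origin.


Scaling: (x*sx, y*sy) = (12*5, 14*4) = (60, 56)

(60, 56)


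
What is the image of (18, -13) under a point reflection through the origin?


Reflection through origin: (x, y) -> (-x, -y)
(18, -13) -> (-18, 13)

(-18, 13)


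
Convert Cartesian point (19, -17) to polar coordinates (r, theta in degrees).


r = sqrt(19^2 + (-17)^2) = 25.4951
theta = atan2(-17, 19) = 318.1798 degrees

r = 25.4951, theta = 318.1798 degrees


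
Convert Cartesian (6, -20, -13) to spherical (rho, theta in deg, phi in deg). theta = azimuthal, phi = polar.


rho = sqrt(6^2 + (-20)^2 + (-13)^2) = 24.5967
theta = atan2(-20, 6) = 286.6992 deg
phi = acos(-13/24.5967) = 121.9059 deg

rho = 24.5967, theta = 286.6992 deg, phi = 121.9059 deg


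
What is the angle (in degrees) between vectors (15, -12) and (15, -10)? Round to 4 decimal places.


dot = 15*15 + -12*-10 = 345
|u| = 19.2094, |v| = 18.0278
cos(angle) = 0.9962
angle = 4.9697 degrees

4.9697 degrees


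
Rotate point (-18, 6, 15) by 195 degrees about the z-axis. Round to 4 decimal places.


x' = -18*cos(195) - 6*sin(195) = 18.9396
y' = -18*sin(195) + 6*cos(195) = -1.1368
z' = 15

(18.9396, -1.1368, 15)


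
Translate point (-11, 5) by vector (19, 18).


Translation: (x+dx, y+dy) = (-11+19, 5+18) = (8, 23)

(8, 23)


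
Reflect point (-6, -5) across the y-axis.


Reflection across y-axis: (x, y) -> (-x, y)
(-6, -5) -> (6, -5)

(6, -5)


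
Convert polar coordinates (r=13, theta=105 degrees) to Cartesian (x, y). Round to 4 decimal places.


x = 13 * cos(105) = -3.3646
y = 13 * sin(105) = 12.557

(-3.3646, 12.557)


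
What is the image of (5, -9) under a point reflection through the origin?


Reflection through origin: (x, y) -> (-x, -y)
(5, -9) -> (-5, 9)

(-5, 9)


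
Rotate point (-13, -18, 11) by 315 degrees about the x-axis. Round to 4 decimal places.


x' = -13
y' = -18*cos(315) - 11*sin(315) = -4.9497
z' = -18*sin(315) + 11*cos(315) = 20.5061

(-13, -4.9497, 20.5061)


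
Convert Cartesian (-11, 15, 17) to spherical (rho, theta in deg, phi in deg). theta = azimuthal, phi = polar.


rho = sqrt((-11)^2 + 15^2 + 17^2) = 25.1992
theta = atan2(15, -11) = 126.2538 deg
phi = acos(17/25.1992) = 47.575 deg

rho = 25.1992, theta = 126.2538 deg, phi = 47.575 deg


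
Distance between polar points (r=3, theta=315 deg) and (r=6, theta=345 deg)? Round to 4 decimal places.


d = sqrt(r1^2 + r2^2 - 2*r1*r2*cos(t2-t1))
d = sqrt(3^2 + 6^2 - 2*3*6*cos(345-315)) = 3.7179

3.7179


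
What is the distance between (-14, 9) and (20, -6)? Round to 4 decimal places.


d = sqrt((20--14)^2 + (-6-9)^2) = 37.1618

37.1618


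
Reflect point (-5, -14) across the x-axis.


Reflection across x-axis: (x, y) -> (x, -y)
(-5, -14) -> (-5, 14)

(-5, 14)


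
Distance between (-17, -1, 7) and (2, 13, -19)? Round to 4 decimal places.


d = sqrt((2--17)^2 + (13--1)^2 + (-19-7)^2) = 35.1141

35.1141


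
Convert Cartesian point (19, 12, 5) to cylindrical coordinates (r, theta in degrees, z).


r = sqrt(19^2 + 12^2) = 22.4722
theta = atan2(12, 19) = 32.2756 deg
z = 5

r = 22.4722, theta = 32.2756 deg, z = 5


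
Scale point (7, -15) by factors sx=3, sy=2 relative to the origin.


Scaling: (x*sx, y*sy) = (7*3, -15*2) = (21, -30)

(21, -30)


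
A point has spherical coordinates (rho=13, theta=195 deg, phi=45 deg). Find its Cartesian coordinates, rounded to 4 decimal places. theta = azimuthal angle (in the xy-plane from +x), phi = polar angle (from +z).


x = 13 * sin(45) * cos(195) = -8.8792
y = 13 * sin(45) * sin(195) = -2.3792
z = 13 * cos(45) = 9.1924

(-8.8792, -2.3792, 9.1924)


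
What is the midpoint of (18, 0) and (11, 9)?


Midpoint = ((18+11)/2, (0+9)/2) = (14.5, 4.5)

(14.5, 4.5)


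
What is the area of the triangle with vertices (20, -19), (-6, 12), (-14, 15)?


Area = |x1(y2-y3) + x2(y3-y1) + x3(y1-y2)| / 2
= |20*(12-15) + -6*(15--19) + -14*(-19-12)| / 2
= 85

85


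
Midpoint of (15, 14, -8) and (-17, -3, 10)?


Midpoint = ((15+-17)/2, (14+-3)/2, (-8+10)/2) = (-1, 5.5, 1)

(-1, 5.5, 1)


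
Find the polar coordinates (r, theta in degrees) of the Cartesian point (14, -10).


r = sqrt(14^2 + (-10)^2) = 17.2047
theta = atan2(-10, 14) = 324.4623 degrees

r = 17.2047, theta = 324.4623 degrees


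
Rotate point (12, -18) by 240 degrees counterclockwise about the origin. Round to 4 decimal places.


x' = 12*cos(240) - -18*sin(240) = -21.5885
y' = 12*sin(240) + -18*cos(240) = -1.3923

(-21.5885, -1.3923)


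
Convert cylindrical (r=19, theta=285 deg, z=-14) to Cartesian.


x = 19 * cos(285) = 4.9176
y = 19 * sin(285) = -18.3526
z = -14

(4.9176, -18.3526, -14)


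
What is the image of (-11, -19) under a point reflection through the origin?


Reflection through origin: (x, y) -> (-x, -y)
(-11, -19) -> (11, 19)

(11, 19)


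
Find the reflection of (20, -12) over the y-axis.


Reflection across y-axis: (x, y) -> (-x, y)
(20, -12) -> (-20, -12)

(-20, -12)


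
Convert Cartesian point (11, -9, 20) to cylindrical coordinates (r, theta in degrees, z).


r = sqrt(11^2 + (-9)^2) = 14.2127
theta = atan2(-9, 11) = 320.7106 deg
z = 20

r = 14.2127, theta = 320.7106 deg, z = 20


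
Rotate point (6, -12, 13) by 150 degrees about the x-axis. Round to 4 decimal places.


x' = 6
y' = -12*cos(150) - 13*sin(150) = 3.8923
z' = -12*sin(150) + 13*cos(150) = -17.2583

(6, 3.8923, -17.2583)


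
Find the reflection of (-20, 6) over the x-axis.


Reflection across x-axis: (x, y) -> (x, -y)
(-20, 6) -> (-20, -6)

(-20, -6)


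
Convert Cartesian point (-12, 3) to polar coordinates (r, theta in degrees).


r = sqrt((-12)^2 + 3^2) = 12.3693
theta = atan2(3, -12) = 165.9638 degrees

r = 12.3693, theta = 165.9638 degrees


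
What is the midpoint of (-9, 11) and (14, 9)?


Midpoint = ((-9+14)/2, (11+9)/2) = (2.5, 10)

(2.5, 10)


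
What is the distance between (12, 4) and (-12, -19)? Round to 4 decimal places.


d = sqrt((-12-12)^2 + (-19-4)^2) = 33.2415

33.2415


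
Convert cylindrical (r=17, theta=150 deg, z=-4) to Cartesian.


x = 17 * cos(150) = -14.7224
y = 17 * sin(150) = 8.5
z = -4

(-14.7224, 8.5, -4)


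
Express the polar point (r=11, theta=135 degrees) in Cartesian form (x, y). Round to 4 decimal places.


x = 11 * cos(135) = -7.7782
y = 11 * sin(135) = 7.7782

(-7.7782, 7.7782)


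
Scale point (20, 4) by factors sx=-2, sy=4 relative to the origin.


Scaling: (x*sx, y*sy) = (20*-2, 4*4) = (-40, 16)

(-40, 16)


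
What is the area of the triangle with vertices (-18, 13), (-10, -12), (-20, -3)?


Area = |x1(y2-y3) + x2(y3-y1) + x3(y1-y2)| / 2
= |-18*(-12--3) + -10*(-3-13) + -20*(13--12)| / 2
= 89

89


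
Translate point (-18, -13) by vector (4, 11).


Translation: (x+dx, y+dy) = (-18+4, -13+11) = (-14, -2)

(-14, -2)


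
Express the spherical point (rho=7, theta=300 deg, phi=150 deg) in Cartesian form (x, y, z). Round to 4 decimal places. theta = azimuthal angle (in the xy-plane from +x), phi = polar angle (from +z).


x = 7 * sin(150) * cos(300) = 1.75
y = 7 * sin(150) * sin(300) = -3.0311
z = 7 * cos(150) = -6.0622

(1.75, -3.0311, -6.0622)


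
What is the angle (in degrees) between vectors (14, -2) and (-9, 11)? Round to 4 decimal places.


dot = 14*-9 + -2*11 = -148
|u| = 14.1421, |v| = 14.2127
cos(angle) = -0.7363
angle = 137.4195 degrees

137.4195 degrees


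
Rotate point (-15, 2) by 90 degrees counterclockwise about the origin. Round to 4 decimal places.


x' = -15*cos(90) - 2*sin(90) = -2
y' = -15*sin(90) + 2*cos(90) = -15

(-2, -15)


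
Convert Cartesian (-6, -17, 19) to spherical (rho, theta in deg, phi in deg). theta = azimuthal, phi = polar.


rho = sqrt((-6)^2 + (-17)^2 + 19^2) = 26.1916
theta = atan2(-17, -6) = 250.56 deg
phi = acos(19/26.1916) = 43.4959 deg

rho = 26.1916, theta = 250.56 deg, phi = 43.4959 deg


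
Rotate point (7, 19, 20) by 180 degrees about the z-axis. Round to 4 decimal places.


x' = 7*cos(180) - 19*sin(180) = -7
y' = 7*sin(180) + 19*cos(180) = -19
z' = 20

(-7, -19, 20)


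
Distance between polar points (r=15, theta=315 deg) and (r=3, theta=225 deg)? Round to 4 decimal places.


d = sqrt(r1^2 + r2^2 - 2*r1*r2*cos(t2-t1))
d = sqrt(15^2 + 3^2 - 2*15*3*cos(225-315)) = 15.2971

15.2971


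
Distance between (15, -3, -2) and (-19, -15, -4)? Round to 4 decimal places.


d = sqrt((-19-15)^2 + (-15--3)^2 + (-4--2)^2) = 36.1109

36.1109


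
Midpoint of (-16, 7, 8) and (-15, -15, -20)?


Midpoint = ((-16+-15)/2, (7+-15)/2, (8+-20)/2) = (-15.5, -4, -6)

(-15.5, -4, -6)


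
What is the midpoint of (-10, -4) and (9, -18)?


Midpoint = ((-10+9)/2, (-4+-18)/2) = (-0.5, -11)

(-0.5, -11)


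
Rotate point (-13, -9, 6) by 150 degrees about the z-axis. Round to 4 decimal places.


x' = -13*cos(150) - -9*sin(150) = 15.7583
y' = -13*sin(150) + -9*cos(150) = 1.2942
z' = 6

(15.7583, 1.2942, 6)


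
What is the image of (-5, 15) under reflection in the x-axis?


Reflection across x-axis: (x, y) -> (x, -y)
(-5, 15) -> (-5, -15)

(-5, -15)


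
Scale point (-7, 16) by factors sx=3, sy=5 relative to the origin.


Scaling: (x*sx, y*sy) = (-7*3, 16*5) = (-21, 80)

(-21, 80)


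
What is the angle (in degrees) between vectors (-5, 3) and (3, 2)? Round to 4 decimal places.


dot = -5*3 + 3*2 = -9
|u| = 5.831, |v| = 3.6056
cos(angle) = -0.4281
angle = 115.3462 degrees

115.3462 degrees


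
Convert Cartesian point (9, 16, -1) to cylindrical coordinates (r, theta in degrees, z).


r = sqrt(9^2 + 16^2) = 18.3576
theta = atan2(16, 9) = 60.6422 deg
z = -1

r = 18.3576, theta = 60.6422 deg, z = -1


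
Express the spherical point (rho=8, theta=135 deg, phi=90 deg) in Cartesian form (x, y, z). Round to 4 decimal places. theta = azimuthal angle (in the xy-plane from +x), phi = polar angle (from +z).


x = 8 * sin(90) * cos(135) = -5.6569
y = 8 * sin(90) * sin(135) = 5.6569
z = 8 * cos(90) = 0

(-5.6569, 5.6569, 0)


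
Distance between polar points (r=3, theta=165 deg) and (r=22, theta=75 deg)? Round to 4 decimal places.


d = sqrt(r1^2 + r2^2 - 2*r1*r2*cos(t2-t1))
d = sqrt(3^2 + 22^2 - 2*3*22*cos(75-165)) = 22.2036

22.2036


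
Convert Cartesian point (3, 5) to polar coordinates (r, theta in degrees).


r = sqrt(3^2 + 5^2) = 5.831
theta = atan2(5, 3) = 59.0362 degrees

r = 5.831, theta = 59.0362 degrees


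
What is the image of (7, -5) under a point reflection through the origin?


Reflection through origin: (x, y) -> (-x, -y)
(7, -5) -> (-7, 5)

(-7, 5)


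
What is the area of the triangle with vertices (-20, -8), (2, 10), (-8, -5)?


Area = |x1(y2-y3) + x2(y3-y1) + x3(y1-y2)| / 2
= |-20*(10--5) + 2*(-5--8) + -8*(-8-10)| / 2
= 75

75


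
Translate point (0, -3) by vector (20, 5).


Translation: (x+dx, y+dy) = (0+20, -3+5) = (20, 2)

(20, 2)


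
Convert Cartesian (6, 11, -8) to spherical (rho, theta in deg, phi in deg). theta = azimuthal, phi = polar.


rho = sqrt(6^2 + 11^2 + (-8)^2) = 14.8661
theta = atan2(11, 6) = 61.3895 deg
phi = acos(-8/14.8661) = 122.557 deg

rho = 14.8661, theta = 61.3895 deg, phi = 122.557 deg


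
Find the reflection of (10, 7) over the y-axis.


Reflection across y-axis: (x, y) -> (-x, y)
(10, 7) -> (-10, 7)

(-10, 7)


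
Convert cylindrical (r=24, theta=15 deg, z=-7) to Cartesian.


x = 24 * cos(15) = 23.1822
y = 24 * sin(15) = 6.2117
z = -7

(23.1822, 6.2117, -7)


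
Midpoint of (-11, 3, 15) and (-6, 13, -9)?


Midpoint = ((-11+-6)/2, (3+13)/2, (15+-9)/2) = (-8.5, 8, 3)

(-8.5, 8, 3)


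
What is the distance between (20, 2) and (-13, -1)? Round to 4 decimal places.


d = sqrt((-13-20)^2 + (-1-2)^2) = 33.1361

33.1361


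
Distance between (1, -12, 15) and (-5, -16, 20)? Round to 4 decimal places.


d = sqrt((-5-1)^2 + (-16--12)^2 + (20-15)^2) = 8.775

8.775


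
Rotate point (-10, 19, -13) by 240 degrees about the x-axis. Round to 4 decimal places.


x' = -10
y' = 19*cos(240) - -13*sin(240) = -20.7583
z' = 19*sin(240) + -13*cos(240) = -9.9545

(-10, -20.7583, -9.9545)


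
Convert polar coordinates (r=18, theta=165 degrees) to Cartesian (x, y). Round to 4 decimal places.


x = 18 * cos(165) = -17.3867
y = 18 * sin(165) = 4.6587

(-17.3867, 4.6587)


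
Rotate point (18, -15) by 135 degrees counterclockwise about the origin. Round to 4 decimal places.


x' = 18*cos(135) - -15*sin(135) = -2.1213
y' = 18*sin(135) + -15*cos(135) = 23.3345

(-2.1213, 23.3345)


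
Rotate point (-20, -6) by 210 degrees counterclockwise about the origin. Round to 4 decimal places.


x' = -20*cos(210) - -6*sin(210) = 14.3205
y' = -20*sin(210) + -6*cos(210) = 15.1962

(14.3205, 15.1962)


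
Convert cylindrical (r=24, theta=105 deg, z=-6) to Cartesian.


x = 24 * cos(105) = -6.2117
y = 24 * sin(105) = 23.1822
z = -6

(-6.2117, 23.1822, -6)


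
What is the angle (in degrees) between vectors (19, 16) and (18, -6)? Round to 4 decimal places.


dot = 19*18 + 16*-6 = 246
|u| = 24.8395, |v| = 18.9737
cos(angle) = 0.522
angle = 58.5359 degrees

58.5359 degrees


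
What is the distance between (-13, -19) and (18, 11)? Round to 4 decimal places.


d = sqrt((18--13)^2 + (11--19)^2) = 43.1393

43.1393
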